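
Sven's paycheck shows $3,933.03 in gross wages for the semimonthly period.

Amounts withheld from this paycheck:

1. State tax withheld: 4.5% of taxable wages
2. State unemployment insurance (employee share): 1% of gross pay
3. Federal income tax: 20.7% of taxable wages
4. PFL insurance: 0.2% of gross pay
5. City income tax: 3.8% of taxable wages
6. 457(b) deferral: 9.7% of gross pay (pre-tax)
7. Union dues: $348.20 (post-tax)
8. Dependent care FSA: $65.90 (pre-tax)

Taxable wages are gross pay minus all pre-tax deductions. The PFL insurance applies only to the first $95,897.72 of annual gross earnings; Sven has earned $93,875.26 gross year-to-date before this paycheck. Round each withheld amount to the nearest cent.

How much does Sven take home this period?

$2,083.23

457(b) deferral: $3,933.03 × 0.097 = $381.50
Dependent care FSA: $65.90
Pre-tax total = $381.50 + $65.90 = $447.40
Taxable wages = $3,933.03 − $447.40 = $3,485.63
State tax withheld: $3,485.63 × 0.045 = $156.85
Federal income tax: $3,485.63 × 0.207 = $721.53
City income tax: $3,485.63 × 0.038 = $132.45
State unemployment insurance (employee share): $3,933.03 × 0.01 = $39.33
PFL insurance: only $95,897.72 − $93,875.26 = $2,022.46 of this check is subject → $2,022.46 × 0.002 = $4.04
Union dues: $348.20
Total deductions = $381.50 + $65.90 + $156.85 + $721.53 + $132.45 + $39.33 + $4.04 + $348.20 = $1,849.80
Net pay = $3,933.03 − $1,849.80 = $2,083.23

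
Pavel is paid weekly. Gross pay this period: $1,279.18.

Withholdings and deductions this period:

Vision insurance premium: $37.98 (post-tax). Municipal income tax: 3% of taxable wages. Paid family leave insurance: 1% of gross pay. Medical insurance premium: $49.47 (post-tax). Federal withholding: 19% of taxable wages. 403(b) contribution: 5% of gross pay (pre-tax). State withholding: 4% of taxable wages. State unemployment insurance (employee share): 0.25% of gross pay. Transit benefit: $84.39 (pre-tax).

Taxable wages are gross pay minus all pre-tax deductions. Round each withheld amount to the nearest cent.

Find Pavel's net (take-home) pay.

$733.38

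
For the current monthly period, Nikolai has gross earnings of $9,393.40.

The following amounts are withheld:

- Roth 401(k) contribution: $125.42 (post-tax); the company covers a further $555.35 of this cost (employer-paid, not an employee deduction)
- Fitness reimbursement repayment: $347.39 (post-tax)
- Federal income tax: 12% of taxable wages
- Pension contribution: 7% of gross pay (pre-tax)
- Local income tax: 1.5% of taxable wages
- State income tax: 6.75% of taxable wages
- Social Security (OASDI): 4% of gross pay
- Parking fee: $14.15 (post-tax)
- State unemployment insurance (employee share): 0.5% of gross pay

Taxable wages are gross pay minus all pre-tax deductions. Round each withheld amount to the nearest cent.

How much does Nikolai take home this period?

Pension contribution: $9,393.40 × 0.07 = $657.54
Taxable wages = $9,393.40 − $657.54 = $8,735.86
Local income tax: $8,735.86 × 0.015 = $131.04
Federal income tax: $8,735.86 × 0.12 = $1,048.30
State income tax: $8,735.86 × 0.0675 = $589.67
Social Security (OASDI): $9,393.40 × 0.04 = $375.74
State unemployment insurance (employee share): $9,393.40 × 0.005 = $46.97
Parking fee: $14.15
Fitness reimbursement repayment: $347.39
Roth 401(k) contribution: $125.42
(Employer's $555.35 toward Roth 401(k) contribution is not withheld from the employee.)
Total deductions = $657.54 + $131.04 + $1,048.30 + $589.67 + $375.74 + $46.97 + $14.15 + $347.39 + $125.42 = $3,336.22
Net pay = $9,393.40 − $3,336.22 = $6,057.18

$6,057.18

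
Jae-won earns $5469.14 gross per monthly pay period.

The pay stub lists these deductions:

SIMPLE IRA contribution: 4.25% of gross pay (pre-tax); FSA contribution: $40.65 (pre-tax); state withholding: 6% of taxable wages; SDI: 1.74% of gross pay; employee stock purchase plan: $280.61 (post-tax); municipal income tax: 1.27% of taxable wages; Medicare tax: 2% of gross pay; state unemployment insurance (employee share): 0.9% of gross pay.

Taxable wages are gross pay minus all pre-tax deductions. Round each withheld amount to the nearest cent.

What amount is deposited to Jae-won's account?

$4283.93

FSA contribution: $40.65
SIMPLE IRA contribution: $5469.14 × 0.0425 = $232.44
Pre-tax total = $40.65 + $232.44 = $273.09
Taxable wages = $5469.14 − $273.09 = $5196.05
Municipal income tax: $5196.05 × 0.0127 = $65.99
State withholding: $5196.05 × 0.06 = $311.76
State unemployment insurance (employee share): $5469.14 × 0.009 = $49.22
SDI: $5469.14 × 0.0174 = $95.16
Medicare tax: $5469.14 × 0.02 = $109.38
Employee stock purchase plan: $280.61
Total deductions = $40.65 + $232.44 + $65.99 + $311.76 + $49.22 + $95.16 + $109.38 + $280.61 = $1185.21
Net pay = $5469.14 − $1185.21 = $4283.93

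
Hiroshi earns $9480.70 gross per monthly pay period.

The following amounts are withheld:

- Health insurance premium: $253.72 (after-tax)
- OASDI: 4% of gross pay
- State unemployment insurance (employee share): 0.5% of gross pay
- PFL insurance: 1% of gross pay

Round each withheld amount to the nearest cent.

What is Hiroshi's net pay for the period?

$8705.54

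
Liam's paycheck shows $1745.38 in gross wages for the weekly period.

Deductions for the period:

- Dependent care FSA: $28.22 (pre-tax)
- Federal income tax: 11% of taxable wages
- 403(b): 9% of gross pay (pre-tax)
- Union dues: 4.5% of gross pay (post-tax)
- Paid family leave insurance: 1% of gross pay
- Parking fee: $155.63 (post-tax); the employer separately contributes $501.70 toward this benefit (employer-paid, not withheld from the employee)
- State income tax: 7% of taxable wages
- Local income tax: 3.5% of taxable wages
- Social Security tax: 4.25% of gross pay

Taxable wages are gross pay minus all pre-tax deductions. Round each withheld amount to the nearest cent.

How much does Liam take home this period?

403(b): $1745.38 × 0.09 = $157.08
Dependent care FSA: $28.22
Pre-tax total = $157.08 + $28.22 = $185.30
Taxable wages = $1745.38 − $185.30 = $1560.08
State income tax: $1560.08 × 0.07 = $109.21
Local income tax: $1560.08 × 0.035 = $54.60
Federal income tax: $1560.08 × 0.11 = $171.61
Paid family leave insurance: $1745.38 × 0.01 = $17.45
Social Security tax: $1745.38 × 0.0425 = $74.18
Parking fee: $155.63
Union dues: $1745.38 × 0.045 = $78.54
(Employer's $501.70 toward parking fee is not withheld from the employee.)
Total deductions = $157.08 + $28.22 + $109.21 + $54.60 + $171.61 + $17.45 + $74.18 + $155.63 + $78.54 = $846.52
Net pay = $1745.38 − $846.52 = $898.86

$898.86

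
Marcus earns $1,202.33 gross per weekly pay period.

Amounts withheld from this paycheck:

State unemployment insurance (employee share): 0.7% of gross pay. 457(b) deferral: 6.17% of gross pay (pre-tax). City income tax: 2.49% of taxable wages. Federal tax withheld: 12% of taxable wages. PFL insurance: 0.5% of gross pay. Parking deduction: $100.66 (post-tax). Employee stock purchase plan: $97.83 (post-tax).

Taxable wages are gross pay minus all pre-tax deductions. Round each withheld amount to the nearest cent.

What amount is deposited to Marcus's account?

$751.76

457(b) deferral: $1,202.33 × 0.0617 = $74.18
Taxable wages = $1,202.33 − $74.18 = $1,128.15
Federal tax withheld: $1,128.15 × 0.12 = $135.38
City income tax: $1,128.15 × 0.0249 = $28.09
PFL insurance: $1,202.33 × 0.005 = $6.01
State unemployment insurance (employee share): $1,202.33 × 0.007 = $8.42
Employee stock purchase plan: $97.83
Parking deduction: $100.66
Total deductions = $74.18 + $135.38 + $28.09 + $6.01 + $8.42 + $97.83 + $100.66 = $450.57
Net pay = $1,202.33 − $450.57 = $751.76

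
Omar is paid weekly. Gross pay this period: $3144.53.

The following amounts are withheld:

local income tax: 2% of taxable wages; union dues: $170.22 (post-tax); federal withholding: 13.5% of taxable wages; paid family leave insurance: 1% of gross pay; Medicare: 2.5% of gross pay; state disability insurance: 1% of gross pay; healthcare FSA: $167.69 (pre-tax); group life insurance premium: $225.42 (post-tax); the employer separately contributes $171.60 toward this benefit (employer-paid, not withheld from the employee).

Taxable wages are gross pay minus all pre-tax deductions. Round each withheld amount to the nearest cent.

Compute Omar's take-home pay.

$1978.28

Healthcare FSA: $167.69
Taxable wages = $3144.53 − $167.69 = $2976.84
Federal withholding: $2976.84 × 0.135 = $401.87
Local income tax: $2976.84 × 0.02 = $59.54
Paid family leave insurance: $3144.53 × 0.01 = $31.45
Medicare: $3144.53 × 0.025 = $78.61
State disability insurance: $3144.53 × 0.01 = $31.45
Union dues: $170.22
Group life insurance premium: $225.42
(Employer's $171.60 toward group life insurance premium is not withheld from the employee.)
Total deductions = $167.69 + $401.87 + $59.54 + $31.45 + $78.61 + $31.45 + $170.22 + $225.42 = $1166.25
Net pay = $3144.53 − $1166.25 = $1978.28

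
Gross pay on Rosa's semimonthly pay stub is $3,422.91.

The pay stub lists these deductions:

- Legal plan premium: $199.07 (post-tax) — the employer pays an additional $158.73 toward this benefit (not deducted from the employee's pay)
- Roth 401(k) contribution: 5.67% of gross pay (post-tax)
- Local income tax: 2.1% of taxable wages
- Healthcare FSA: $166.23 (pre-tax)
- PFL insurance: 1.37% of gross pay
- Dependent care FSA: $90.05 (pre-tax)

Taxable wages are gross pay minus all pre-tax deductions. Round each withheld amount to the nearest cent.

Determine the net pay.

$2,660.09

Healthcare FSA: $166.23
Dependent care FSA: $90.05
Pre-tax total = $166.23 + $90.05 = $256.28
Taxable wages = $3,422.91 − $256.28 = $3,166.63
Local income tax: $3,166.63 × 0.021 = $66.50
PFL insurance: $3,422.91 × 0.0137 = $46.89
Roth 401(k) contribution: $3,422.91 × 0.0567 = $194.08
Legal plan premium: $199.07
(Employer's $158.73 toward legal plan premium is not withheld from the employee.)
Total deductions = $166.23 + $90.05 + $66.50 + $46.89 + $194.08 + $199.07 = $762.82
Net pay = $3,422.91 − $762.82 = $2,660.09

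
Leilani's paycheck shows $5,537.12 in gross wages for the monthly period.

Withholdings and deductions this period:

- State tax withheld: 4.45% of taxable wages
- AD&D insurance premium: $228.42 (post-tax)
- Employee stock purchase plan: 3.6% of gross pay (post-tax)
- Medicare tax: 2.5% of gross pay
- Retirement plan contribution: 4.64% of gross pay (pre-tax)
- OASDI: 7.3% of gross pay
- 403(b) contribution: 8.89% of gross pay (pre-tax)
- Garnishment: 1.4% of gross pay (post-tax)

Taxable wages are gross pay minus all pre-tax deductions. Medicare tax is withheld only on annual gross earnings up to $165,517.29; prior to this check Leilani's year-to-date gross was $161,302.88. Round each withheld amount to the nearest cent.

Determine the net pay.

$3,560.04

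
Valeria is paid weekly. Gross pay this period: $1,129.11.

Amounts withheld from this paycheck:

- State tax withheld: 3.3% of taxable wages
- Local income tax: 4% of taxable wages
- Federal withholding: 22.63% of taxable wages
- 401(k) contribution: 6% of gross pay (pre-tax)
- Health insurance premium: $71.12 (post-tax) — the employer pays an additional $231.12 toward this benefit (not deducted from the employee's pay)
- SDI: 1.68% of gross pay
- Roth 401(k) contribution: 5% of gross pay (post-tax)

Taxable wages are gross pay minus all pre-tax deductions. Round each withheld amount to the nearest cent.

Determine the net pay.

$597.15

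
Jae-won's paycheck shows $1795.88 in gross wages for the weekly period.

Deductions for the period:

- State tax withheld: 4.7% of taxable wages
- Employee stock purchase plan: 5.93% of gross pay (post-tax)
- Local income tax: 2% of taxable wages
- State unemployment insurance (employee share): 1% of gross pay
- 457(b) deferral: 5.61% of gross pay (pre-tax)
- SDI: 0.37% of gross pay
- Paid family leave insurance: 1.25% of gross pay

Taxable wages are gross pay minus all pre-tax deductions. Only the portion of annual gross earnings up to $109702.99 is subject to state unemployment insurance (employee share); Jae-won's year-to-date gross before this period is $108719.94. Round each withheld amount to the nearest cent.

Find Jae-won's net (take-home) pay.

457(b) deferral: $1795.88 × 0.0561 = $100.75
Taxable wages = $1795.88 − $100.75 = $1695.13
Local income tax: $1695.13 × 0.02 = $33.90
State tax withheld: $1695.13 × 0.047 = $79.67
SDI: $1795.88 × 0.0037 = $6.64
State unemployment insurance (employee share): only $109702.99 − $108719.94 = $983.05 of this check is subject → $983.05 × 0.01 = $9.83
Paid family leave insurance: $1795.88 × 0.0125 = $22.45
Employee stock purchase plan: $1795.88 × 0.0593 = $106.50
Total deductions = $100.75 + $33.90 + $79.67 + $6.64 + $9.83 + $22.45 + $106.50 = $359.74
Net pay = $1795.88 − $359.74 = $1436.14

$1436.14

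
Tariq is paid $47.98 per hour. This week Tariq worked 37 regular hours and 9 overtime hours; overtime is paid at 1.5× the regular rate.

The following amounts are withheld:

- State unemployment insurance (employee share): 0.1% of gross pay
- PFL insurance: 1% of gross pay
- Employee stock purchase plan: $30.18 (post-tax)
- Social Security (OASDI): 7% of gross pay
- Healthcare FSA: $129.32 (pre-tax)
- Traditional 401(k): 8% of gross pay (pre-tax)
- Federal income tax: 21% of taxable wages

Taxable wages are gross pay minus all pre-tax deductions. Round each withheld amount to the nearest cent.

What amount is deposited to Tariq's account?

$1432.43

Regular pay: 37 × $47.98 = $1775.26
Overtime pay: 9 × $47.98 × 1.5 = $647.73
Gross pay = $1775.26 + $647.73 = $2422.99
Healthcare FSA: $129.32
Traditional 401(k): $2422.99 × 0.08 = $193.84
Pre-tax total = $129.32 + $193.84 = $323.16
Taxable wages = $2422.99 − $323.16 = $2099.83
Federal income tax: $2099.83 × 0.21 = $440.96
PFL insurance: $2422.99 × 0.01 = $24.23
State unemployment insurance (employee share): $2422.99 × 0.001 = $2.42
Social Security (OASDI): $2422.99 × 0.07 = $169.61
Employee stock purchase plan: $30.18
Total deductions = $129.32 + $193.84 + $440.96 + $24.23 + $2.42 + $169.61 + $30.18 = $990.56
Net pay = $2422.99 − $990.56 = $1432.43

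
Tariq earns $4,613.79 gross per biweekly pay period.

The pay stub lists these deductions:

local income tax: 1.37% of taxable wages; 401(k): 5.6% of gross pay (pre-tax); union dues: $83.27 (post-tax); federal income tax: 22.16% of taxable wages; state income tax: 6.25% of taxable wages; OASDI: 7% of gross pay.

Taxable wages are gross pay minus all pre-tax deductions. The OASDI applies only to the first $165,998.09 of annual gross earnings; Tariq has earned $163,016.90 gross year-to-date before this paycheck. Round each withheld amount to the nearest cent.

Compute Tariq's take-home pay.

$2,766.43

401(k): $4,613.79 × 0.056 = $258.37
Taxable wages = $4,613.79 − $258.37 = $4,355.42
Local income tax: $4,355.42 × 0.0137 = $59.67
State income tax: $4,355.42 × 0.0625 = $272.21
Federal income tax: $4,355.42 × 0.2216 = $965.16
OASDI: only $165,998.09 − $163,016.90 = $2,981.19 of this check is subject → $2,981.19 × 0.07 = $208.68
Union dues: $83.27
Total deductions = $258.37 + $59.67 + $272.21 + $965.16 + $208.68 + $83.27 = $1,847.36
Net pay = $4,613.79 − $1,847.36 = $2,766.43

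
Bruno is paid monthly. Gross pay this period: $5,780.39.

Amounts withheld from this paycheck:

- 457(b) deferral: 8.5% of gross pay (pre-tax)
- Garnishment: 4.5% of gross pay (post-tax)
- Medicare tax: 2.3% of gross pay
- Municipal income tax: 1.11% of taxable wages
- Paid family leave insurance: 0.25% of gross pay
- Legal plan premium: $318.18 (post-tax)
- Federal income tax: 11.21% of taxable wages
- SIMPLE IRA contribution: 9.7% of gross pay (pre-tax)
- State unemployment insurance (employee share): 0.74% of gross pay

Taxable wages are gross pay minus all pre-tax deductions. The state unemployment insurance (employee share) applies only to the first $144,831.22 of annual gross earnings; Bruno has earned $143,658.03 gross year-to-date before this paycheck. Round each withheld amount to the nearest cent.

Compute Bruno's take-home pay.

457(b) deferral: $5,780.39 × 0.085 = $491.33
SIMPLE IRA contribution: $5,780.39 × 0.097 = $560.70
Pre-tax total = $491.33 + $560.70 = $1,052.03
Taxable wages = $5,780.39 − $1,052.03 = $4,728.36
Municipal income tax: $4,728.36 × 0.0111 = $52.48
Federal income tax: $4,728.36 × 0.1121 = $530.05
Medicare tax: $5,780.39 × 0.023 = $132.95
State unemployment insurance (employee share): only $144,831.22 − $143,658.03 = $1,173.19 of this check is subject → $1,173.19 × 0.0074 = $8.68
Paid family leave insurance: $5,780.39 × 0.0025 = $14.45
Garnishment: $5,780.39 × 0.045 = $260.12
Legal plan premium: $318.18
Total deductions = $491.33 + $560.70 + $52.48 + $530.05 + $132.95 + $8.68 + $14.45 + $260.12 + $318.18 = $2,368.94
Net pay = $5,780.39 − $2,368.94 = $3,411.45

$3,411.45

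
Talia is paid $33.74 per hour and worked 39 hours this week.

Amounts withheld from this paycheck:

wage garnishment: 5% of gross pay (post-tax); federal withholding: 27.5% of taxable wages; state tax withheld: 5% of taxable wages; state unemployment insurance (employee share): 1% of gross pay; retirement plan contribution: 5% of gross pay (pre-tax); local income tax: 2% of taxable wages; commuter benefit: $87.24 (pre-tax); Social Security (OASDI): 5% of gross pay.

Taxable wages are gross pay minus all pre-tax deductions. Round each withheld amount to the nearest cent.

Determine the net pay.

Gross pay: 39 × $33.74 = $1,315.86
Commuter benefit: $87.24
Retirement plan contribution: $1,315.86 × 0.05 = $65.79
Pre-tax total = $87.24 + $65.79 = $153.03
Taxable wages = $1,315.86 − $153.03 = $1,162.83
State tax withheld: $1,162.83 × 0.05 = $58.14
Local income tax: $1,162.83 × 0.02 = $23.26
Federal withholding: $1,162.83 × 0.275 = $319.78
Social Security (OASDI): $1,315.86 × 0.05 = $65.79
State unemployment insurance (employee share): $1,315.86 × 0.01 = $13.16
Wage garnishment: $1,315.86 × 0.05 = $65.79
Total deductions = $87.24 + $65.79 + $58.14 + $23.26 + $319.78 + $65.79 + $13.16 + $65.79 = $698.95
Net pay = $1,315.86 − $698.95 = $616.91

$616.91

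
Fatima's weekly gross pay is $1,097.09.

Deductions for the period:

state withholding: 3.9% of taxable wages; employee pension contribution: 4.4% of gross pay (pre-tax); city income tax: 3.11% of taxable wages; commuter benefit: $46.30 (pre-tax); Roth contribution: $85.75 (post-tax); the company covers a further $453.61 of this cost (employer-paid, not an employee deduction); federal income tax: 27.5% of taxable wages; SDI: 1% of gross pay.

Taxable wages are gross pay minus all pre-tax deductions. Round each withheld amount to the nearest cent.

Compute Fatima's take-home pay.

$559.83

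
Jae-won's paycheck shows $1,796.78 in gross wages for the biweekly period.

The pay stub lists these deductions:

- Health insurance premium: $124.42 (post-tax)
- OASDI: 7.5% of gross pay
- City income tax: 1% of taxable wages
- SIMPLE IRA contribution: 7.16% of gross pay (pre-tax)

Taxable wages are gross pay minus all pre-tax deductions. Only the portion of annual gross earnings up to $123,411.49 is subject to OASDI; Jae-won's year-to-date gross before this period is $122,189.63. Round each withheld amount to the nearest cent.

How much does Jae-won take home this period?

SIMPLE IRA contribution: $1,796.78 × 0.0716 = $128.65
Taxable wages = $1,796.78 − $128.65 = $1,668.13
City income tax: $1,668.13 × 0.01 = $16.68
OASDI: only $123,411.49 − $122,189.63 = $1,221.86 of this check is subject → $1,221.86 × 0.075 = $91.64
Health insurance premium: $124.42
Total deductions = $128.65 + $16.68 + $91.64 + $124.42 = $361.39
Net pay = $1,796.78 − $361.39 = $1,435.39

$1,435.39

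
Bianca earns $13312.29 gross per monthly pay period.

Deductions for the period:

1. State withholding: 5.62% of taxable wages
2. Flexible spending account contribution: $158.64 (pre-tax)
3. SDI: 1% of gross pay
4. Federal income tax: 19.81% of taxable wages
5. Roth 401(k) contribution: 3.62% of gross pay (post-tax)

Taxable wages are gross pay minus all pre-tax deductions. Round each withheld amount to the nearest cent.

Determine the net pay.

$9193.65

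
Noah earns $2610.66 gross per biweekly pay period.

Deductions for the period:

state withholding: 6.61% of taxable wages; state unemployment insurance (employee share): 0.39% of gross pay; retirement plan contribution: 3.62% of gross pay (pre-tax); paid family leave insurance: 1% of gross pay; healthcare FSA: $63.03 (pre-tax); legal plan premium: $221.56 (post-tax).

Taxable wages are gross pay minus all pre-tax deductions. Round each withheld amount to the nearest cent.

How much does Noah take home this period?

Healthcare FSA: $63.03
Retirement plan contribution: $2610.66 × 0.0362 = $94.51
Pre-tax total = $63.03 + $94.51 = $157.54
Taxable wages = $2610.66 − $157.54 = $2453.12
State withholding: $2453.12 × 0.0661 = $162.15
State unemployment insurance (employee share): $2610.66 × 0.0039 = $10.18
Paid family leave insurance: $2610.66 × 0.01 = $26.11
Legal plan premium: $221.56
Total deductions = $63.03 + $94.51 + $162.15 + $10.18 + $26.11 + $221.56 = $577.54
Net pay = $2610.66 − $577.54 = $2033.12

$2033.12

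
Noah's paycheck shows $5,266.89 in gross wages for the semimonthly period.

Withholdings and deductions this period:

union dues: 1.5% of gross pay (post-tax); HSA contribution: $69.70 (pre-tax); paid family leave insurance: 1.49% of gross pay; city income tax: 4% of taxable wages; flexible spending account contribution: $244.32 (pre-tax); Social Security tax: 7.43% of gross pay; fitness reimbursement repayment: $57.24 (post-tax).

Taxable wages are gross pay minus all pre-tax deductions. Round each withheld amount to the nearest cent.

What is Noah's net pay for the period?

$4,148.71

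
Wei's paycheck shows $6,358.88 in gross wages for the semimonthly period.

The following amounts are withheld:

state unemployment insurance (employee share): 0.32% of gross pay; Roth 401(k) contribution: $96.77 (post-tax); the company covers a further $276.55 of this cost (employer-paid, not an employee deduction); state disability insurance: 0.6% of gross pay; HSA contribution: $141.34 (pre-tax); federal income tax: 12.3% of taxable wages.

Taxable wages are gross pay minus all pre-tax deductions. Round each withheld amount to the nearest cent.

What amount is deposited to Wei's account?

$5,297.51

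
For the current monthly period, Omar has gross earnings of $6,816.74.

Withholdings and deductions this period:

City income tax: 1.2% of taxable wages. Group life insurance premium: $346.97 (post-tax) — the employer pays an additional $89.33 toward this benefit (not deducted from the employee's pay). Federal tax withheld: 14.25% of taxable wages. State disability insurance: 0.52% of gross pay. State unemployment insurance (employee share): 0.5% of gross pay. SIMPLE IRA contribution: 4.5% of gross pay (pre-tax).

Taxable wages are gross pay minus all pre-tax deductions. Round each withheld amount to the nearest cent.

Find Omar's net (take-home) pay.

$5,087.70

SIMPLE IRA contribution: $6,816.74 × 0.045 = $306.75
Taxable wages = $6,816.74 − $306.75 = $6,509.99
City income tax: $6,509.99 × 0.012 = $78.12
Federal tax withheld: $6,509.99 × 0.1425 = $927.67
State unemployment insurance (employee share): $6,816.74 × 0.005 = $34.08
State disability insurance: $6,816.74 × 0.0052 = $35.45
Group life insurance premium: $346.97
(Employer's $89.33 toward group life insurance premium is not withheld from the employee.)
Total deductions = $306.75 + $78.12 + $927.67 + $34.08 + $35.45 + $346.97 = $1,729.04
Net pay = $6,816.74 − $1,729.04 = $5,087.70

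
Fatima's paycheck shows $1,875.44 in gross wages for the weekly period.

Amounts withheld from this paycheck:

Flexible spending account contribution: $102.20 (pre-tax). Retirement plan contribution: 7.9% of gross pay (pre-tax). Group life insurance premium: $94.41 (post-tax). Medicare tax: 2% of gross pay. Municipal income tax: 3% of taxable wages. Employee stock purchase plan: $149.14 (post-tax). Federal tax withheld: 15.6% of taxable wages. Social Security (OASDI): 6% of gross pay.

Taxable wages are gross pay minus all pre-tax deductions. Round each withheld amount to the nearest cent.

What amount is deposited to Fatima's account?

Retirement plan contribution: $1,875.44 × 0.079 = $148.16
Flexible spending account contribution: $102.20
Pre-tax total = $148.16 + $102.20 = $250.36
Taxable wages = $1,875.44 − $250.36 = $1,625.08
Federal tax withheld: $1,625.08 × 0.156 = $253.51
Municipal income tax: $1,625.08 × 0.03 = $48.75
Medicare tax: $1,875.44 × 0.02 = $37.51
Social Security (OASDI): $1,875.44 × 0.06 = $112.53
Employee stock purchase plan: $149.14
Group life insurance premium: $94.41
Total deductions = $148.16 + $102.20 + $253.51 + $48.75 + $37.51 + $112.53 + $149.14 + $94.41 = $946.21
Net pay = $1,875.44 − $946.21 = $929.23

$929.23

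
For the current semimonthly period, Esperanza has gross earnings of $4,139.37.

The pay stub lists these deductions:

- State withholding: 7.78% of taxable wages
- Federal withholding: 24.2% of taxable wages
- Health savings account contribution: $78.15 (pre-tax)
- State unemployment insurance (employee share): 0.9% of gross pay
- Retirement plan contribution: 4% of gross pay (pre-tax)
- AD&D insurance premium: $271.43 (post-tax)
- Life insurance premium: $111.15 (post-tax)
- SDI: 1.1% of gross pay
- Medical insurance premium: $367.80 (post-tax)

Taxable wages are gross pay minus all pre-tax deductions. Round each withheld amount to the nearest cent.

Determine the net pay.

$1,816.66

Retirement plan contribution: $4,139.37 × 0.04 = $165.57
Health savings account contribution: $78.15
Pre-tax total = $165.57 + $78.15 = $243.72
Taxable wages = $4,139.37 − $243.72 = $3,895.65
State withholding: $3,895.65 × 0.0778 = $303.08
Federal withholding: $3,895.65 × 0.242 = $942.75
SDI: $4,139.37 × 0.011 = $45.53
State unemployment insurance (employee share): $4,139.37 × 0.009 = $37.25
Medical insurance premium: $367.80
Life insurance premium: $111.15
AD&D insurance premium: $271.43
Total deductions = $165.57 + $78.15 + $303.08 + $942.75 + $45.53 + $37.25 + $367.80 + $111.15 + $271.43 = $2,322.71
Net pay = $4,139.37 − $2,322.71 = $1,816.66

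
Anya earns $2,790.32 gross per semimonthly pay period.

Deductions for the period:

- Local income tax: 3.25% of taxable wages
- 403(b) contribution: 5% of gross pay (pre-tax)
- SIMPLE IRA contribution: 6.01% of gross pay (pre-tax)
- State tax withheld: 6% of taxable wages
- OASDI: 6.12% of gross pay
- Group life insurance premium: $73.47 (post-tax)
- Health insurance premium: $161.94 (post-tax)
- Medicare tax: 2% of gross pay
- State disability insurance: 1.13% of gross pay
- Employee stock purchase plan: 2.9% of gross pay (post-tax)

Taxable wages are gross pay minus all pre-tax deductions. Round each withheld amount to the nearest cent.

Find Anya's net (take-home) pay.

SIMPLE IRA contribution: $2,790.32 × 0.0601 = $167.70
403(b) contribution: $2,790.32 × 0.05 = $139.52
Pre-tax total = $167.70 + $139.52 = $307.22
Taxable wages = $2,790.32 − $307.22 = $2,483.10
Local income tax: $2,483.10 × 0.0325 = $80.70
State tax withheld: $2,483.10 × 0.06 = $148.99
Medicare tax: $2,790.32 × 0.02 = $55.81
OASDI: $2,790.32 × 0.0612 = $170.77
State disability insurance: $2,790.32 × 0.0113 = $31.53
Health insurance premium: $161.94
Group life insurance premium: $73.47
Employee stock purchase plan: $2,790.32 × 0.029 = $80.92
Total deductions = $167.70 + $139.52 + $80.70 + $148.99 + $55.81 + $170.77 + $31.53 + $161.94 + $73.47 + $80.92 = $1,111.35
Net pay = $2,790.32 − $1,111.35 = $1,678.97

$1,678.97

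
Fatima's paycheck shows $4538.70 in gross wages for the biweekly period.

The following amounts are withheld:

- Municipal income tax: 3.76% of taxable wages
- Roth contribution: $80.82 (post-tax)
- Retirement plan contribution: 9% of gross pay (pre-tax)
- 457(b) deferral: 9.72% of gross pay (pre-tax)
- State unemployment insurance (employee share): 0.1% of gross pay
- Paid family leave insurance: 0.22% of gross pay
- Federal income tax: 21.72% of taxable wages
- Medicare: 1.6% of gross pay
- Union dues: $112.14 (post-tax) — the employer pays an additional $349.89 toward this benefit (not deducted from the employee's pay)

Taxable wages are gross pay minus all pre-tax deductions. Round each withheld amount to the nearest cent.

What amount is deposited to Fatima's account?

$2468.98

Retirement plan contribution: $4538.70 × 0.09 = $408.48
457(b) deferral: $4538.70 × 0.0972 = $441.16
Pre-tax total = $408.48 + $441.16 = $849.64
Taxable wages = $4538.70 − $849.64 = $3689.06
Municipal income tax: $3689.06 × 0.0376 = $138.71
Federal income tax: $3689.06 × 0.2172 = $801.26
Medicare: $4538.70 × 0.016 = $72.62
State unemployment insurance (employee share): $4538.70 × 0.001 = $4.54
Paid family leave insurance: $4538.70 × 0.0022 = $9.99
Union dues: $112.14
Roth contribution: $80.82
(Employer's $349.89 toward union dues is not withheld from the employee.)
Total deductions = $408.48 + $441.16 + $138.71 + $801.26 + $72.62 + $4.54 + $9.99 + $112.14 + $80.82 = $2069.72
Net pay = $4538.70 − $2069.72 = $2468.98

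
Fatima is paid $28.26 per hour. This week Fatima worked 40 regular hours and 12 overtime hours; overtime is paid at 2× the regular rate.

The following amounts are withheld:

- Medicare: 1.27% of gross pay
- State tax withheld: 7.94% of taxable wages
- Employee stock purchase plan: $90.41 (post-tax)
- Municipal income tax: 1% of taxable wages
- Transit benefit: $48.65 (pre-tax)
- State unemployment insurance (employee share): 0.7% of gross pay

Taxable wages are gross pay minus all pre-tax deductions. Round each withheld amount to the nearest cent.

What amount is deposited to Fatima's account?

Regular pay: 40 × $28.26 = $1130.40
Overtime pay: 12 × $28.26 × 2 = $678.24
Gross pay = $1130.40 + $678.24 = $1808.64
Transit benefit: $48.65
Taxable wages = $1808.64 − $48.65 = $1759.99
Municipal income tax: $1759.99 × 0.01 = $17.60
State tax withheld: $1759.99 × 0.0794 = $139.74
State unemployment insurance (employee share): $1808.64 × 0.007 = $12.66
Medicare: $1808.64 × 0.0127 = $22.97
Employee stock purchase plan: $90.41
Total deductions = $48.65 + $17.60 + $139.74 + $12.66 + $22.97 + $90.41 = $332.03
Net pay = $1808.64 − $332.03 = $1476.61

$1476.61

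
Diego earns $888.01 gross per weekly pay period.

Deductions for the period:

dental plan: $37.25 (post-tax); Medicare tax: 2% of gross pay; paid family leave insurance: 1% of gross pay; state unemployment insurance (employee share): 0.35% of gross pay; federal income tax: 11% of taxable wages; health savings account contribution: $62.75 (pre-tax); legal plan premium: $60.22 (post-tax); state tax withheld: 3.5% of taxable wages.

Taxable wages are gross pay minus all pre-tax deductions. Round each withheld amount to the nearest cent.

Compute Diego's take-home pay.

$578.38

Health savings account contribution: $62.75
Taxable wages = $888.01 − $62.75 = $825.26
Federal income tax: $825.26 × 0.11 = $90.78
State tax withheld: $825.26 × 0.035 = $28.88
State unemployment insurance (employee share): $888.01 × 0.0035 = $3.11
Medicare tax: $888.01 × 0.02 = $17.76
Paid family leave insurance: $888.01 × 0.01 = $8.88
Dental plan: $37.25
Legal plan premium: $60.22
Total deductions = $62.75 + $90.78 + $28.88 + $3.11 + $17.76 + $8.88 + $37.25 + $60.22 = $309.63
Net pay = $888.01 − $309.63 = $578.38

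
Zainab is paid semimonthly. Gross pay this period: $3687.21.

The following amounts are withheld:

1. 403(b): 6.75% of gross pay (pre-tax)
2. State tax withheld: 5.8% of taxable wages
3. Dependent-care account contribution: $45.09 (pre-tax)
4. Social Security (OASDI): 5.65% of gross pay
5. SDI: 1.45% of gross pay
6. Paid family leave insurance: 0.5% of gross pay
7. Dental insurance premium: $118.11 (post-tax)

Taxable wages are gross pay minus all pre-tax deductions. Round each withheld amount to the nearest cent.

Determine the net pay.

$2798.08

Dependent-care account contribution: $45.09
403(b): $3687.21 × 0.0675 = $248.89
Pre-tax total = $45.09 + $248.89 = $293.98
Taxable wages = $3687.21 − $293.98 = $3393.23
State tax withheld: $3393.23 × 0.058 = $196.81
SDI: $3687.21 × 0.0145 = $53.46
Paid family leave insurance: $3687.21 × 0.005 = $18.44
Social Security (OASDI): $3687.21 × 0.0565 = $208.33
Dental insurance premium: $118.11
Total deductions = $45.09 + $248.89 + $196.81 + $53.46 + $18.44 + $208.33 + $118.11 = $889.13
Net pay = $3687.21 − $889.13 = $2798.08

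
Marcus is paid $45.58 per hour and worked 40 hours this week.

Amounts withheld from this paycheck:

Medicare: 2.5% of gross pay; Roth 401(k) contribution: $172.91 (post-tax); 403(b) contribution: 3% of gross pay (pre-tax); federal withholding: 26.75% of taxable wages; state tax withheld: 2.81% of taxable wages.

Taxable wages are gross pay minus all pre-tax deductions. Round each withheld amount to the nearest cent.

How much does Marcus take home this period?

Gross pay: 40 × $45.58 = $1,823.20
403(b) contribution: $1,823.20 × 0.03 = $54.70
Taxable wages = $1,823.20 − $54.70 = $1,768.50
Federal withholding: $1,768.50 × 0.2675 = $473.07
State tax withheld: $1,768.50 × 0.0281 = $49.69
Medicare: $1,823.20 × 0.025 = $45.58
Roth 401(k) contribution: $172.91
Total deductions = $54.70 + $473.07 + $49.69 + $45.58 + $172.91 = $795.95
Net pay = $1,823.20 − $795.95 = $1,027.25

$1,027.25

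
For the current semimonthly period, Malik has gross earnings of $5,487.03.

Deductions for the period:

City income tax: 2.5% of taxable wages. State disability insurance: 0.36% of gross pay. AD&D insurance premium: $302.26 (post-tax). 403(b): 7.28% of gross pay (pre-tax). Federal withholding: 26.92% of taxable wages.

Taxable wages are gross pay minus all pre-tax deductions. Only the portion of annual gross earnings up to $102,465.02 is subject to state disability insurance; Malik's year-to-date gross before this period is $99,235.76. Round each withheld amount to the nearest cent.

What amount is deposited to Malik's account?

$3,276.92

403(b): $5,487.03 × 0.0728 = $399.46
Taxable wages = $5,487.03 − $399.46 = $5,087.57
Federal withholding: $5,087.57 × 0.2692 = $1,369.57
City income tax: $5,087.57 × 0.025 = $127.19
State disability insurance: only $102,465.02 − $99,235.76 = $3,229.26 of this check is subject → $3,229.26 × 0.0036 = $11.63
AD&D insurance premium: $302.26
Total deductions = $399.46 + $1,369.57 + $127.19 + $11.63 + $302.26 = $2,210.11
Net pay = $5,487.03 − $2,210.11 = $3,276.92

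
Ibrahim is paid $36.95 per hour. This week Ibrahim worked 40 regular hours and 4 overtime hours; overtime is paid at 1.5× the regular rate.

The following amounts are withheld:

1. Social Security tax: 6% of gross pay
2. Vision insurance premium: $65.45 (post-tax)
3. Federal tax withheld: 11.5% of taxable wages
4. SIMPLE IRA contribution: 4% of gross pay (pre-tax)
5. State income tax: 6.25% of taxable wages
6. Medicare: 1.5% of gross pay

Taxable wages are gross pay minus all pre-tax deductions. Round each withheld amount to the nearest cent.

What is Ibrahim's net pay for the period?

Regular pay: 40 × $36.95 = $1,478.00
Overtime pay: 4 × $36.95 × 1.5 = $221.70
Gross pay = $1,478.00 + $221.70 = $1,699.70
SIMPLE IRA contribution: $1,699.70 × 0.04 = $67.99
Taxable wages = $1,699.70 − $67.99 = $1,631.71
State income tax: $1,631.71 × 0.0625 = $101.98
Federal tax withheld: $1,631.71 × 0.115 = $187.65
Medicare: $1,699.70 × 0.015 = $25.50
Social Security tax: $1,699.70 × 0.06 = $101.98
Vision insurance premium: $65.45
Total deductions = $67.99 + $101.98 + $187.65 + $25.50 + $101.98 + $65.45 = $550.55
Net pay = $1,699.70 − $550.55 = $1,149.15

$1,149.15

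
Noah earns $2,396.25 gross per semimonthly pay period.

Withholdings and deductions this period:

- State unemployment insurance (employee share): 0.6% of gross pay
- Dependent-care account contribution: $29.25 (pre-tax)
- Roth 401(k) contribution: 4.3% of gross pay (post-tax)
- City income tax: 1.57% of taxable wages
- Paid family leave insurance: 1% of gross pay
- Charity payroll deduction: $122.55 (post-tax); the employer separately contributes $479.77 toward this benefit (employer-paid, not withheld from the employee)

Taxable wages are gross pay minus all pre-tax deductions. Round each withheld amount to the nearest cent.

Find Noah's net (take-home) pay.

$2,065.91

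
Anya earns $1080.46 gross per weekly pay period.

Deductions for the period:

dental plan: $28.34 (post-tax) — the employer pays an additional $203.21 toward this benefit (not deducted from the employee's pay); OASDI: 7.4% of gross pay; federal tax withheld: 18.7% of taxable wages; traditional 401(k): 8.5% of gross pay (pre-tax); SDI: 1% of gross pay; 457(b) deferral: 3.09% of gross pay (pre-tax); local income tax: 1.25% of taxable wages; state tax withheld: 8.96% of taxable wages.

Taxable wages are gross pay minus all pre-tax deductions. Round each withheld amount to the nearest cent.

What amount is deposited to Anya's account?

$559.98

457(b) deferral: $1080.46 × 0.0309 = $33.39
Traditional 401(k): $1080.46 × 0.085 = $91.84
Pre-tax total = $33.39 + $91.84 = $125.23
Taxable wages = $1080.46 − $125.23 = $955.23
Local income tax: $955.23 × 0.0125 = $11.94
State tax withheld: $955.23 × 0.0896 = $85.59
Federal tax withheld: $955.23 × 0.187 = $178.63
OASDI: $1080.46 × 0.074 = $79.95
SDI: $1080.46 × 0.01 = $10.80
Dental plan: $28.34
(Employer's $203.21 toward dental plan is not withheld from the employee.)
Total deductions = $33.39 + $91.84 + $11.94 + $85.59 + $178.63 + $79.95 + $10.80 + $28.34 = $520.48
Net pay = $1080.46 − $520.48 = $559.98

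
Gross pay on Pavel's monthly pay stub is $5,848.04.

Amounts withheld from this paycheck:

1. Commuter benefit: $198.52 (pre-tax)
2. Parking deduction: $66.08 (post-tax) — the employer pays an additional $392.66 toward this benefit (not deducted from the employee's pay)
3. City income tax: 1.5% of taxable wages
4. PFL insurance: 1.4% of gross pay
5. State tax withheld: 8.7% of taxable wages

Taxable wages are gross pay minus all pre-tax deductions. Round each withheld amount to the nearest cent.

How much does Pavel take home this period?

$4,925.32

Commuter benefit: $198.52
Taxable wages = $5,848.04 − $198.52 = $5,649.52
City income tax: $5,649.52 × 0.015 = $84.74
State tax withheld: $5,649.52 × 0.087 = $491.51
PFL insurance: $5,848.04 × 0.014 = $81.87
Parking deduction: $66.08
(Employer's $392.66 toward parking deduction is not withheld from the employee.)
Total deductions = $198.52 + $84.74 + $491.51 + $81.87 + $66.08 = $922.72
Net pay = $5,848.04 − $922.72 = $4,925.32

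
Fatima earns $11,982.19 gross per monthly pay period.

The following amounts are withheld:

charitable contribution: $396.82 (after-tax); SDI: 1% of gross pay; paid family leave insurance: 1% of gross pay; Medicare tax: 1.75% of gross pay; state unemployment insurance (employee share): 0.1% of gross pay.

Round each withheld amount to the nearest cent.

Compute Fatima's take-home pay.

SDI: $11,982.19 × 0.01 = $119.82
State unemployment insurance (employee share): $11,982.19 × 0.001 = $11.98
Paid family leave insurance: $11,982.19 × 0.01 = $119.82
Medicare tax: $11,982.19 × 0.0175 = $209.69
Charitable contribution: $396.82
Total deductions = $119.82 + $11.98 + $119.82 + $209.69 + $396.82 = $858.13
Net pay = $11,982.19 − $858.13 = $11,124.06

$11,124.06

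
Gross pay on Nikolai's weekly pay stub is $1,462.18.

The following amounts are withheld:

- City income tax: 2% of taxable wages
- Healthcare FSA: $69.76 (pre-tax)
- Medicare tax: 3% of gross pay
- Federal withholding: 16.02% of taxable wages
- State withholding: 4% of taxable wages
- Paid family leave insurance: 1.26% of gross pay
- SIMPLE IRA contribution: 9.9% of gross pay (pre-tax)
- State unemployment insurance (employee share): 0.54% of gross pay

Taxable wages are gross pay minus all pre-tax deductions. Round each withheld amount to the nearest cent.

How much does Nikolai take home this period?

$902.73

Healthcare FSA: $69.76
SIMPLE IRA contribution: $1,462.18 × 0.099 = $144.76
Pre-tax total = $69.76 + $144.76 = $214.52
Taxable wages = $1,462.18 − $214.52 = $1,247.66
City income tax: $1,247.66 × 0.02 = $24.95
State withholding: $1,247.66 × 0.04 = $49.91
Federal withholding: $1,247.66 × 0.1602 = $199.88
Medicare tax: $1,462.18 × 0.03 = $43.87
State unemployment insurance (employee share): $1,462.18 × 0.0054 = $7.90
Paid family leave insurance: $1,462.18 × 0.0126 = $18.42
Total deductions = $69.76 + $144.76 + $24.95 + $49.91 + $199.88 + $43.87 + $7.90 + $18.42 = $559.45
Net pay = $1,462.18 − $559.45 = $902.73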